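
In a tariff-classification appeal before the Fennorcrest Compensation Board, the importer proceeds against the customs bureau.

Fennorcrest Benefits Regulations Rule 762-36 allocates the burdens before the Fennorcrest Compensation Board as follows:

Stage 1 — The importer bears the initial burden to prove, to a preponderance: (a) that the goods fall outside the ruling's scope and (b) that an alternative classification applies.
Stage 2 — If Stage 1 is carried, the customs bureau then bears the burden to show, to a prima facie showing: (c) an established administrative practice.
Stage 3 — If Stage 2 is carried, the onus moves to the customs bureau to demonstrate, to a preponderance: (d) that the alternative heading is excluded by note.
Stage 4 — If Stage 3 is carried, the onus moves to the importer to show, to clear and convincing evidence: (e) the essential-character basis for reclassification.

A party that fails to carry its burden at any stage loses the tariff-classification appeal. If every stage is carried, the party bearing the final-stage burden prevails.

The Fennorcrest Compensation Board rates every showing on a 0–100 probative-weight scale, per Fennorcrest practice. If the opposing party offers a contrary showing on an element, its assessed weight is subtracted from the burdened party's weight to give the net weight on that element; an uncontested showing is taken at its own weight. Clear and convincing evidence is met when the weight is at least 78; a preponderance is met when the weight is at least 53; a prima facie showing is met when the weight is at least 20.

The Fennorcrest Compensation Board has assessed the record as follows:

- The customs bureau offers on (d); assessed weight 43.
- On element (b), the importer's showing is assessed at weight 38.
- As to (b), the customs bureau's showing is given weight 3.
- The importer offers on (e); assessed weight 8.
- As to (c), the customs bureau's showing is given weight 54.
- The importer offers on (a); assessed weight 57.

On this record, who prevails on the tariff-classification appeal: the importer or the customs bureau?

Stage 1 (importer, a preponderance, weight is at least 53): (a) 57 ≥ 53 — meets; (b) net 38−3=35 < 53 — fails.
  Stage 1 not carried; the importer fails its burden.
The customs bureau prevails.

customs bureau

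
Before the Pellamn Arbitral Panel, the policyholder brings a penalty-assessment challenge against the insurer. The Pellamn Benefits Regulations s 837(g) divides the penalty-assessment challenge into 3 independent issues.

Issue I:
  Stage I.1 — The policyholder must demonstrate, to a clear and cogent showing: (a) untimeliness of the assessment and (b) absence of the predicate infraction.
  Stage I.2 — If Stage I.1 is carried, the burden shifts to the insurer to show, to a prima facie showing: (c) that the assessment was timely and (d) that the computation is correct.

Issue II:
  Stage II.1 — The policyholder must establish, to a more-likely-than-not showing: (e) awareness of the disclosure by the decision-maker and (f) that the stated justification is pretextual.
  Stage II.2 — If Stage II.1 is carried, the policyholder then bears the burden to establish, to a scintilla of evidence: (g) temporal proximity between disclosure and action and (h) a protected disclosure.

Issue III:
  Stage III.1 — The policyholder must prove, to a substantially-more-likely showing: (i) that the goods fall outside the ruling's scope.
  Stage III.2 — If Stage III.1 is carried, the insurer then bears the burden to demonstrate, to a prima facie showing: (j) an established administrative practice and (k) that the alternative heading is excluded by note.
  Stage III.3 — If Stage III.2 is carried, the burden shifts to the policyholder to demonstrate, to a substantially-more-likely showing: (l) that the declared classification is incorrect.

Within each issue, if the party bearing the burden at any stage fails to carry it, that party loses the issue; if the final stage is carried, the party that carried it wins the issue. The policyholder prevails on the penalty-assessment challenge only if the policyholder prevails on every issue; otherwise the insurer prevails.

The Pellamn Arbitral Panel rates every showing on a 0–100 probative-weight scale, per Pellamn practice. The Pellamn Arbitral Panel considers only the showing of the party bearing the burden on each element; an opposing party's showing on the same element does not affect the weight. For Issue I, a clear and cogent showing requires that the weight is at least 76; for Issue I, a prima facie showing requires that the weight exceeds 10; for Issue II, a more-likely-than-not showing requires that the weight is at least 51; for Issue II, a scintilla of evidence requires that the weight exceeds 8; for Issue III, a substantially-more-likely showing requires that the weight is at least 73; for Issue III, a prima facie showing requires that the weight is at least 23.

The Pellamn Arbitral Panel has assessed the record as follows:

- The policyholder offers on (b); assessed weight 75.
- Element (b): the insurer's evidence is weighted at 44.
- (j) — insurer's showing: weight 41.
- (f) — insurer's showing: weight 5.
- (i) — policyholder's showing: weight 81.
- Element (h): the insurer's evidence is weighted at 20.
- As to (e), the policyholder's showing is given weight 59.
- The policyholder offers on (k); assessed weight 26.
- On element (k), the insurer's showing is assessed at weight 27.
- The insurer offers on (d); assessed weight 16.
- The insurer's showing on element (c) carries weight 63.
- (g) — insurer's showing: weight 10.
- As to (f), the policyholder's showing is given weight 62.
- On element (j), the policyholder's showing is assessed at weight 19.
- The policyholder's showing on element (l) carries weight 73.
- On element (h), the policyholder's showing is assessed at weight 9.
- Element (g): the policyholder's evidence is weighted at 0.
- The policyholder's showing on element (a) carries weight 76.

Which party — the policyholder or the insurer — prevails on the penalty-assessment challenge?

— Issue I —
At Stage I.1 the policyholder must meet a clear and cogent showing (weight is at least 76): on (a) the weight is 76, ≥ 76, so (a) meets the standard; on (b) the weight is 75 (the insurer's 44 is given no effect), which does not reach 76, so (b) does not meet the standard.
  The policyholder does not carry Stage I.1.
The analysis ends at Stage I.1; the insurer prevails on this issue.
— Issue II —
Stage II.1 (policyholder, a more-likely-than-not showing, weight is at least 51): (e) 59 ≥ 51 — meets; (f) 62 (insurer's 5 disregarded) ≥ 51 — meets.
  Stage II.1 carried; the burden remains with the policyholder.
Stage II.2 (policyholder, a scintilla of evidence, weight exceeds 8): (g) 0 (insurer's 10 disregarded) ≤ 8 — fails; (h) 9 (insurer's 20 disregarded) > 8 — meets.
  The policyholder does not carry Stage II.2.
So the insurer prevails on this issue.
— Issue III —
Stage III.1 — burden on policyholder; standard: a substantially-more-likely showing (weight is at least 73).
    (i): 81 ≥ 73 [met]
  All elements met. The burden passes to the insurer.
Stage III.2 — burden on insurer; standard: a prima facie showing (weight is at least 23).
    (j): 41 (policyholder's 19 disregarded) ≥ 23 [met]
    (k): 27 (policyholder's 26 disregarded) ≥ 23 [met]
  The insurer carries Stage III.2; the policyholder now bears the burden.
Stage III.3 — burden on policyholder; standard: a substantially-more-likely showing (weight is at least 73).
    (l): 73 ≥ 73 [met]
  Stage III.3 carried; the final stage is satisfied.
Every stage carried; the policyholder prevails on this issue.
Per-issue: Issue I → insurer; Issue II → insurer; Issue III → policyholder. The policyholder must prevail on every issue; overall, the insurer prevails.

insurer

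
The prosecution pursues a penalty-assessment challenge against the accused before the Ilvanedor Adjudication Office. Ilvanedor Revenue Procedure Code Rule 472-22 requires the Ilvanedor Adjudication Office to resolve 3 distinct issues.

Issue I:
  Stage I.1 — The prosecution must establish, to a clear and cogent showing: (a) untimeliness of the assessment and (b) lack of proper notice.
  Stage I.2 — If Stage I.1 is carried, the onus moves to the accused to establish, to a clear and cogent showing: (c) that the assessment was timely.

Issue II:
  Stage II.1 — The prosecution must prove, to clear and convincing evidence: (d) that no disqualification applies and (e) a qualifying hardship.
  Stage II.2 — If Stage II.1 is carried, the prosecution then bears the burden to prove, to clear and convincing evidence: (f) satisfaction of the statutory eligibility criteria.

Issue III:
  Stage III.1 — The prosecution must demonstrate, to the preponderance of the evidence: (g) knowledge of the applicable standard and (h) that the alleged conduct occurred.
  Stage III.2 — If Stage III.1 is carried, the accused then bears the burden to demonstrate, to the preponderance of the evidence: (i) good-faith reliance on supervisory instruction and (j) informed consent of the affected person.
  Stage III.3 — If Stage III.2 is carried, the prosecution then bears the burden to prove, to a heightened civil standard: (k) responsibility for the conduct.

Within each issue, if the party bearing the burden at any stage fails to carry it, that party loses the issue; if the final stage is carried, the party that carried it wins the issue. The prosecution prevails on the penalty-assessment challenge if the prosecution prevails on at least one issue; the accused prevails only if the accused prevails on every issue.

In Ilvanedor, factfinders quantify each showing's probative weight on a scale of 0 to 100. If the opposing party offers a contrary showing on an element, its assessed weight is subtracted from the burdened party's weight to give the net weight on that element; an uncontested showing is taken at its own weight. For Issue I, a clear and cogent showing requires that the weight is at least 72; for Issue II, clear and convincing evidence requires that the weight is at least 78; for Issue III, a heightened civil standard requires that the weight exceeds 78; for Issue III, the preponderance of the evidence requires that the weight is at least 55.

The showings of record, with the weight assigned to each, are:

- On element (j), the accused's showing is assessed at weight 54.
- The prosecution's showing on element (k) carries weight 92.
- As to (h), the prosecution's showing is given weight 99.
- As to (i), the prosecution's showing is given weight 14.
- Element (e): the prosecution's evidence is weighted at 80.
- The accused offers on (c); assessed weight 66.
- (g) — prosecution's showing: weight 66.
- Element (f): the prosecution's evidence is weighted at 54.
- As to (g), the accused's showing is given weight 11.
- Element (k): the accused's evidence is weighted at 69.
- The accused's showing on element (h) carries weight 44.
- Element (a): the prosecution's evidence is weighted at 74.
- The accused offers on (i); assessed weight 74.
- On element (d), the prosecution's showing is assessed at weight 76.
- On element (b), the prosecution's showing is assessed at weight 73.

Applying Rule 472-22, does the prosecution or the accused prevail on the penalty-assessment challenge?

— Issue I —
At Stage I.1 the prosecution must meet a clear and cogent showing (weight is at least 72): on (a) the weight is 74, which does reach 72, so (a) meets the standard; on (b) the weight is 73, which does reach 72, so (b) meets the standard.
  All elements met. The burden passes to the accused.
At Stage I.2 the accused must meet a clear and cogent showing (weight is at least 72): on (c) the weight is 66, which does not reach 72, so (c) does not meet the standard.
  Not every element is met, so the accused fails to carry Stage I.2.
The analysis ends at Stage I.2; the prosecution prevails on this issue.
— Issue II —
Stage II.1 (prosecution, clear and convincing evidence, weight is at least 78): (d) 76 < 78 — fails; (e) 80 ≥ 78 — meets.
  Stage II.1 not carried; the prosecution fails its burden.
The accused prevails on this issue.
— Issue III —
Stage III.1 (prosecution, the preponderance of the evidence, weight is at least 55): (g) net 66−11=55 ≥ 55 — meets; (h) net 99−44=55 ≥ 55 — meets.
  Stage III.1 carried; the burden shifts to the accused.
Stage III.2 (accused, the preponderance of the evidence, weight is at least 55): (i) net 74−14=60 ≥ 55 — meets; (j) 54 < 55 — fails.
  Not every element is met, so the accused fails to carry Stage III.2.
The prosecution prevails on this issue.
Per-issue: Issue I → prosecution; Issue II → accused; Issue III → prosecution. The prosecution must prevail on at least one issue; overall, the prosecution prevails.

prosecution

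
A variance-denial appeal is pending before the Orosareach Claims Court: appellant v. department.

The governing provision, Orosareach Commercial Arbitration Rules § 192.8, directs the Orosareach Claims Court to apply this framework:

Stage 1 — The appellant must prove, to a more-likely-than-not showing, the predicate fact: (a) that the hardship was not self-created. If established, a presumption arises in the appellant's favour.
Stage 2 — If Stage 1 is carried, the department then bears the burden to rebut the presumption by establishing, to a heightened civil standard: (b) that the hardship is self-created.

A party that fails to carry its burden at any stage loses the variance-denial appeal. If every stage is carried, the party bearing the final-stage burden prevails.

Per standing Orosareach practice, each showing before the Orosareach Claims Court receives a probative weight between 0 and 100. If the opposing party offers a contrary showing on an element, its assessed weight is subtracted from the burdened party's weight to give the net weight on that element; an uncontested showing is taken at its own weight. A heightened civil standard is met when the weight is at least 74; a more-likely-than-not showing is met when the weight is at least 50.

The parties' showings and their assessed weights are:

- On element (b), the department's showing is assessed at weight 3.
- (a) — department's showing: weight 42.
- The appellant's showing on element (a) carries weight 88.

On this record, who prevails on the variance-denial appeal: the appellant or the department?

Stage 1 — burden on appellant; standard: a more-likely-than-not showing (weight is at least 50).
    (a): 88 − 42 = 46 < 50 [not met]
  Stage 1 not carried; the appellant fails its burden.
The department prevails.

department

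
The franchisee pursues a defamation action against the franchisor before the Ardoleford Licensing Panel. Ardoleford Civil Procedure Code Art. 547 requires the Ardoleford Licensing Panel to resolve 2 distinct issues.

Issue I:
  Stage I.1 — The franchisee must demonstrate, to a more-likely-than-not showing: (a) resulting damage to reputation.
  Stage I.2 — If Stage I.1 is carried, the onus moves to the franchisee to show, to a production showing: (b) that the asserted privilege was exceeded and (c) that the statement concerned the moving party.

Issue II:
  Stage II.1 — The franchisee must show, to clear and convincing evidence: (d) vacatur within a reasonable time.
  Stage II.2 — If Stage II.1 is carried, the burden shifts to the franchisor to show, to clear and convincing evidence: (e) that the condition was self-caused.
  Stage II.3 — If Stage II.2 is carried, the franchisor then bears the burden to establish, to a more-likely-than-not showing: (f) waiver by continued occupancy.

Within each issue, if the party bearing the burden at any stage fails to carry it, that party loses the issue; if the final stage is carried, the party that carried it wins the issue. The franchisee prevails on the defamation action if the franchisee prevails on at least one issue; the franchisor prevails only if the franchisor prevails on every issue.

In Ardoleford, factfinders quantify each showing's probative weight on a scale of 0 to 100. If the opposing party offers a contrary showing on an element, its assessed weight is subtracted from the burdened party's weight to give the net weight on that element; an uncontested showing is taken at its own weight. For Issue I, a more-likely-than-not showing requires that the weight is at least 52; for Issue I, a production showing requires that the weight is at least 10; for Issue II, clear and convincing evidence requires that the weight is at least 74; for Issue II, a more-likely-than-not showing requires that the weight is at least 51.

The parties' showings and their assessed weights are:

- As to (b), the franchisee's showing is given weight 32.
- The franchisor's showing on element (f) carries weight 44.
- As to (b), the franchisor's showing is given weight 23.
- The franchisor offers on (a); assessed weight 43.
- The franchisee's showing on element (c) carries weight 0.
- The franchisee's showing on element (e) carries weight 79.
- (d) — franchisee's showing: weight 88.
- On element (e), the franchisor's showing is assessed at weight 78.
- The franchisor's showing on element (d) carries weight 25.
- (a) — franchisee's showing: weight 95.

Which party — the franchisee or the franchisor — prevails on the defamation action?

— Issue I —
Stage I.1 — burden on franchisee; standard: a more-likely-than-not showing (weight is at least 52).
    (a): 95 − 43 = 52 ≥ 52 [met]
  Stage I.1 is satisfied; the franchisee continues to bear the burden.
Stage I.2 — burden on franchisee; standard: a production showing (weight is at least 10).
    (b): 32 − 23 = 9 < 10 [not met]
    (c): 0 < 10 [not met]
  Stage I.2 not carried; the franchisee fails its burden.
The franchisor prevails on this issue.
— Issue II —
At Stage II.1 the franchisee must meet clear and convincing evidence (weight is at least 74): on (d) the weight is 88 less the opposing 25 gives net 63, which does not reach 74, so (d) does not meet the standard.
  Stage II.1 not carried; the franchisee fails its burden.
The franchisor prevails on this issue.
Per-issue: Issue I → franchisor; Issue II → franchisor. The franchisee must prevail on at least one issue; overall, the franchisor prevails.

franchisor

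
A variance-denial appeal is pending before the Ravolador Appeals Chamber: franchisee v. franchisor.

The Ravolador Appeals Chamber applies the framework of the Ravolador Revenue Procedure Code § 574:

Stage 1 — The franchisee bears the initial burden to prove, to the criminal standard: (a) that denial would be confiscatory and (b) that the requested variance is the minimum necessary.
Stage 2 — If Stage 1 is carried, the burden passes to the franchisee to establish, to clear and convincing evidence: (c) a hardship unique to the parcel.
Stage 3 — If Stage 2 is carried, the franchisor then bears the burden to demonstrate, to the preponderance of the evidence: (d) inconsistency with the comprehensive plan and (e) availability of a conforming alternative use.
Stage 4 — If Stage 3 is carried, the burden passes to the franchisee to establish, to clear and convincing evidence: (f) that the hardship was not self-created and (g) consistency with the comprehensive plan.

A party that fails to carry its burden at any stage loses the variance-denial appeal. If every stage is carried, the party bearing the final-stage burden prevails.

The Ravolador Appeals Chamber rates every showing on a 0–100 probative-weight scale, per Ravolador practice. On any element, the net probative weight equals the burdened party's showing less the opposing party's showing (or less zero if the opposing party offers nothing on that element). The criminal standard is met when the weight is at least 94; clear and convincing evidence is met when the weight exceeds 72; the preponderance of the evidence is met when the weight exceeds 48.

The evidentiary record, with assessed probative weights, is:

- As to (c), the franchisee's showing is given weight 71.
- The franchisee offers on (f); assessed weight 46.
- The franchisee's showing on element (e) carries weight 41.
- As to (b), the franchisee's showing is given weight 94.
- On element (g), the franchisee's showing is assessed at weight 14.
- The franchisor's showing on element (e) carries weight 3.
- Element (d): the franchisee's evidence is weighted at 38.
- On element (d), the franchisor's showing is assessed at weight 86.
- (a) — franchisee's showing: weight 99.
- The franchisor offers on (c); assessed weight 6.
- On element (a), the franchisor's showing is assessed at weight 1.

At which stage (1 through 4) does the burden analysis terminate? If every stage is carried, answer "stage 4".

Stage 1 (franchisee, the criminal standard, weight is at least 94): (a) net 99−1=98 ≥ 94 — meets; (b) 94 ≥ 94 — meets.
  All elements met. The franchisee retains the burden for Stage 2.
Stage 2 (franchisee, clear and convincing evidence, weight exceeds 72): (c) net 71−6=65 ≤ 72 — fails.
  The franchisee does not carry Stage 2.
So the franchisor prevails.

stage 2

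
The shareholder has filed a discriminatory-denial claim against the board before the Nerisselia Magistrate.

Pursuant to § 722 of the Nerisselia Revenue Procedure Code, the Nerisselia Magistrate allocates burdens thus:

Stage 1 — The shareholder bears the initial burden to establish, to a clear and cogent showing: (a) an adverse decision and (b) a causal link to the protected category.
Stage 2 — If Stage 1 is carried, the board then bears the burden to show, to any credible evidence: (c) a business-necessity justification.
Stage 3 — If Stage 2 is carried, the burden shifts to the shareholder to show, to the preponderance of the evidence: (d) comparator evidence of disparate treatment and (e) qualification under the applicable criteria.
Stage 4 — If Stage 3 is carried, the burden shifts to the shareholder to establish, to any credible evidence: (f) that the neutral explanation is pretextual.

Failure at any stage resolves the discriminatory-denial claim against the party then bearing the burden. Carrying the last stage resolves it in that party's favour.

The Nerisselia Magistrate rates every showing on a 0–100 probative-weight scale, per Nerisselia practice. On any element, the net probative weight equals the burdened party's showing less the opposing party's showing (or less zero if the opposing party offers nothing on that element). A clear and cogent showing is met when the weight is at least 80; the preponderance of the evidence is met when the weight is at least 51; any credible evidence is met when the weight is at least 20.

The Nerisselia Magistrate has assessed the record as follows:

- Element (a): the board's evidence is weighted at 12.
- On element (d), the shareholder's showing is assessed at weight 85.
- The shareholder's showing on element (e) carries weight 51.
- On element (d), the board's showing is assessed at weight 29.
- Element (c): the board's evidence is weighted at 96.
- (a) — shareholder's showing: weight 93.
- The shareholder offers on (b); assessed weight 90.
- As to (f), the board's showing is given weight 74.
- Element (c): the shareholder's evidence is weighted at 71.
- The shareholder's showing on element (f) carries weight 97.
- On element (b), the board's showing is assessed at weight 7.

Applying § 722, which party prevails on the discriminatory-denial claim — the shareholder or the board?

Stage 1 — burden on shareholder; standard: a clear and cogent showing (weight is at least 80).
    (a): 93 − 12 = 81 ≥ 80 [met]
    (b): 90 − 7 = 83 ≥ 80 [met]
  Stage 1 carried; the burden shifts to the board.
Stage 2 — burden on board; standard: any credible evidence (weight is at least 20).
    (c): 96 − 71 = 25 ≥ 20 [met]
  Stage 2 is satisfied; the onus moves to the shareholder.
Stage 3 — burden on shareholder; standard: the preponderance of the evidence (weight is at least 51).
    (d): 85 − 29 = 56 ≥ 51 [met]
    (e): 51 ≥ 51 [met]
  Stage 3 is satisfied; the shareholder continues to bear the burden.
Stage 4 — burden on shareholder; standard: any credible evidence (weight is at least 20).
    (f): 97 − 74 = 23 ≥ 20 [met]
  Stage 4 carried; the final stage is satisfied.
Every stage carried; the shareholder prevails.

shareholder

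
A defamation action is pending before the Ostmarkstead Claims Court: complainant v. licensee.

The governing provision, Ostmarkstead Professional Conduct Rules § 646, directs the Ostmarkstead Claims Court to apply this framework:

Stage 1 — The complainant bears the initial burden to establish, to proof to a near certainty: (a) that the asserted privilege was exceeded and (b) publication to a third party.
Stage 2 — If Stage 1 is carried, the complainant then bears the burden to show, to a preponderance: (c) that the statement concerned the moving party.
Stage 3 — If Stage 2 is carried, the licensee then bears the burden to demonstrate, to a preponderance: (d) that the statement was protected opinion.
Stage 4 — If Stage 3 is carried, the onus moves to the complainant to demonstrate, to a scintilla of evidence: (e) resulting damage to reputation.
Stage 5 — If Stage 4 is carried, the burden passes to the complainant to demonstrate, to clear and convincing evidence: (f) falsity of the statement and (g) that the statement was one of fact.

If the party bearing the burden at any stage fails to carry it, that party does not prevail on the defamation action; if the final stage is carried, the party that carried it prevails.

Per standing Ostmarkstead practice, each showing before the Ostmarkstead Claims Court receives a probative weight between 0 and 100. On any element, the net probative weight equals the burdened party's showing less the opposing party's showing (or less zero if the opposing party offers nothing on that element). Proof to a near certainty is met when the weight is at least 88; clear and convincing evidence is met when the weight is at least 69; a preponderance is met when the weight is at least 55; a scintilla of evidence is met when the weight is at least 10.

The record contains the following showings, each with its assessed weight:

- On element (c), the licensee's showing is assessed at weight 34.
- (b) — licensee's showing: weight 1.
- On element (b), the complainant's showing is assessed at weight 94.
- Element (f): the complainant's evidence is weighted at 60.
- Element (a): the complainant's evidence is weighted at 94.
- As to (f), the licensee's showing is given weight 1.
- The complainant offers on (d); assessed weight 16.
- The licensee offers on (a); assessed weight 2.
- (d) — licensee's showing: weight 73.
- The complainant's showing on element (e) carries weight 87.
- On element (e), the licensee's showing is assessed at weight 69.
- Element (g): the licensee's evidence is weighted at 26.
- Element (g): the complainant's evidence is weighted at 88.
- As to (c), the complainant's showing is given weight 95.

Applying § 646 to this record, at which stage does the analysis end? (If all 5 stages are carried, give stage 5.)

stage 5

Stage 1 (complainant, proof to a near certainty, weight is at least 88): (a) net 94−2=92 ≥ 88 — meets; (b) net 94−1=93 ≥ 88 — meets.
  Stage 1 carried; the burden remains with the complainant.
Stage 2 (complainant, a preponderance, weight is at least 55): (c) net 95−34=61 ≥ 55 — meets.
  All elements met. The burden passes to the licensee.
Stage 3 (licensee, a preponderance, weight is at least 55): (d) net 73−16=57 ≥ 55 — meets.
  The licensee carries Stage 3; the complainant now bears the burden.
Stage 4 (complainant, a scintilla of evidence, weight is at least 10): (e) net 87−69=18 ≥ 10 — meets.
  All elements met. The complainant retains the burden for Stage 5.
Stage 5 (complainant, clear and convincing evidence, weight is at least 69): (f) net 60−1=59 < 69 — fails; (g) net 88−26=62 < 69 — fails.
  The complainant does not carry Stage 5.
So the licensee prevails.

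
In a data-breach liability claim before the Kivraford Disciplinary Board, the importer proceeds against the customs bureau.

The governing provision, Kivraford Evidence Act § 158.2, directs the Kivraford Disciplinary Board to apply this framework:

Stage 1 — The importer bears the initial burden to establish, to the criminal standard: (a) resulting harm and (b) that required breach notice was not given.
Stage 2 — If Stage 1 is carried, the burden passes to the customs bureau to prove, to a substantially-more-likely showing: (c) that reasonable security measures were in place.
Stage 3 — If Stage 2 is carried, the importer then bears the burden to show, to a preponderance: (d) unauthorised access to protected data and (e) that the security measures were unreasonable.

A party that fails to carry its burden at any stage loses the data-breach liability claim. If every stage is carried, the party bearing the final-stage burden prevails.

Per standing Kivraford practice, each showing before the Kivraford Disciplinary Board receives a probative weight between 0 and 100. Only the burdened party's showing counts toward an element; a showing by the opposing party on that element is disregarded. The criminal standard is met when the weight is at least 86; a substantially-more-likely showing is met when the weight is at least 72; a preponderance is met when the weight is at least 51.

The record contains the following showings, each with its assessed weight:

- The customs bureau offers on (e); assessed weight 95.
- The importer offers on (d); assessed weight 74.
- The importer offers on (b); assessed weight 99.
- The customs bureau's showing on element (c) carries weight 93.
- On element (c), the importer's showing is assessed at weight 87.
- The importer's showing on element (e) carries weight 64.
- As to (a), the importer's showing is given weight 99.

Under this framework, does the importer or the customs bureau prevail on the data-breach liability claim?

importer

Stage 1 — burden on importer; standard: the criminal standard (weight is at least 86).
    (a): 99 ≥ 86 [met]
    (b): 99 ≥ 86 [met]
  The importer carries Stage 1; the customs bureau now bears the burden.
Stage 2 — burden on customs bureau; standard: a substantially-more-likely showing (weight is at least 72).
    (c): 93 (importer's 87 disregarded) ≥ 72 [met]
  The customs bureau carries Stage 2; the importer now bears the burden.
Stage 3 — burden on importer; standard: a preponderance (weight is at least 51).
    (d): 74 ≥ 51 [met]
    (e): 64 (customs bureau's 95 disregarded) ≥ 51 [met]
  Stage 3 carried; the final stage is satisfied.
Every stage carried; the importer prevails.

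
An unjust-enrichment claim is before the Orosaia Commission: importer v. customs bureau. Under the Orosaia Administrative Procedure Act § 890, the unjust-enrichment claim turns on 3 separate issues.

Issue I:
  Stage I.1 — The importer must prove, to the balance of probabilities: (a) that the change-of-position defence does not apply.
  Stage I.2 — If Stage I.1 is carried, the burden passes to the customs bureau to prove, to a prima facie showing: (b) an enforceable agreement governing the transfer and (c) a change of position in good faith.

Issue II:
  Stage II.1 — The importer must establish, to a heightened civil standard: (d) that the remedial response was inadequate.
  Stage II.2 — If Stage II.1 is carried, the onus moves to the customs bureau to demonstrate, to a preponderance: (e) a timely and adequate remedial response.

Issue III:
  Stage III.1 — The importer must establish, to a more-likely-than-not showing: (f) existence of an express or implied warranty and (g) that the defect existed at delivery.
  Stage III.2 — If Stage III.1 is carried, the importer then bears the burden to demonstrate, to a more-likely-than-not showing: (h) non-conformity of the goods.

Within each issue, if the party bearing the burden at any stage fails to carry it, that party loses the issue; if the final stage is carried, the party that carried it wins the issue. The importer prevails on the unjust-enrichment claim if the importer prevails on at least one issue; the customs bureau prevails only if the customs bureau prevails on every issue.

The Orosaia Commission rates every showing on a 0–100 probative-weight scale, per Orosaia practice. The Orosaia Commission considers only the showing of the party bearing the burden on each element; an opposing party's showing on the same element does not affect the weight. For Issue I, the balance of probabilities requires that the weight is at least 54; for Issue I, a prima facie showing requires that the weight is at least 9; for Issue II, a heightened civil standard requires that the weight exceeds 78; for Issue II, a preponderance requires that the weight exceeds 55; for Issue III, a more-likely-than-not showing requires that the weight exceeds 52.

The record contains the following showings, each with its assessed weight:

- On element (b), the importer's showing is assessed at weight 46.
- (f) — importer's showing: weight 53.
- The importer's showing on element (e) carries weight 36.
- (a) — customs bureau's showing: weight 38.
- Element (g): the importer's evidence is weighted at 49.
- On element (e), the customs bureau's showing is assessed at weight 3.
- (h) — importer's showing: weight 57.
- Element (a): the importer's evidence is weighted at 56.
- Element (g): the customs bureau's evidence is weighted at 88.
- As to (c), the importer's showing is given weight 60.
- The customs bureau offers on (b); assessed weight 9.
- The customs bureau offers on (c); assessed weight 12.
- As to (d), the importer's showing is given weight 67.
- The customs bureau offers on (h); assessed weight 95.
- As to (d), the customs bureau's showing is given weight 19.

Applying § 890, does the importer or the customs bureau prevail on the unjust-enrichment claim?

customs bureau

— Issue I —
Stage I.1 — burden on importer; standard: the balance of probabilities (weight is at least 54).
    (a): 56 (customs bureau's 38 disregarded) ≥ 54 [met]
  All elements met. The burden passes to the customs bureau.
Stage I.2 — burden on customs bureau; standard: a prima facie showing (weight is at least 9).
    (b): 9 (importer's 46 disregarded) ≥ 9 [met]
    (c): 12 (importer's 60 disregarded) ≥ 9 [met]
  The customs bureau carries the last stage.
Every stage carried; the customs bureau prevails on this issue.
— Issue II —
Stage II.1 (importer, a heightened civil standard, weight exceeds 78): (d) 67 (customs bureau's 19 disregarded) ≤ 78 — fails.
  The importer does not carry Stage II.1.
The analysis ends at Stage II.1; the customs bureau prevails on this issue.
— Issue III —
Stage III.1 — burden on importer; standard: a more-likely-than-not showing (weight exceeds 52).
    (f): 53 > 52 [met]
    (g): 49 (customs bureau's 88 disregarded) ≤ 52 [not met]
  Not every element is met, so the importer fails to carry Stage III.1.
The customs bureau prevails on this issue.
Per-issue: Issue I → customs bureau; Issue II → customs bureau; Issue III → customs bureau. The importer must prevail on at least one issue; overall, the customs bureau prevails.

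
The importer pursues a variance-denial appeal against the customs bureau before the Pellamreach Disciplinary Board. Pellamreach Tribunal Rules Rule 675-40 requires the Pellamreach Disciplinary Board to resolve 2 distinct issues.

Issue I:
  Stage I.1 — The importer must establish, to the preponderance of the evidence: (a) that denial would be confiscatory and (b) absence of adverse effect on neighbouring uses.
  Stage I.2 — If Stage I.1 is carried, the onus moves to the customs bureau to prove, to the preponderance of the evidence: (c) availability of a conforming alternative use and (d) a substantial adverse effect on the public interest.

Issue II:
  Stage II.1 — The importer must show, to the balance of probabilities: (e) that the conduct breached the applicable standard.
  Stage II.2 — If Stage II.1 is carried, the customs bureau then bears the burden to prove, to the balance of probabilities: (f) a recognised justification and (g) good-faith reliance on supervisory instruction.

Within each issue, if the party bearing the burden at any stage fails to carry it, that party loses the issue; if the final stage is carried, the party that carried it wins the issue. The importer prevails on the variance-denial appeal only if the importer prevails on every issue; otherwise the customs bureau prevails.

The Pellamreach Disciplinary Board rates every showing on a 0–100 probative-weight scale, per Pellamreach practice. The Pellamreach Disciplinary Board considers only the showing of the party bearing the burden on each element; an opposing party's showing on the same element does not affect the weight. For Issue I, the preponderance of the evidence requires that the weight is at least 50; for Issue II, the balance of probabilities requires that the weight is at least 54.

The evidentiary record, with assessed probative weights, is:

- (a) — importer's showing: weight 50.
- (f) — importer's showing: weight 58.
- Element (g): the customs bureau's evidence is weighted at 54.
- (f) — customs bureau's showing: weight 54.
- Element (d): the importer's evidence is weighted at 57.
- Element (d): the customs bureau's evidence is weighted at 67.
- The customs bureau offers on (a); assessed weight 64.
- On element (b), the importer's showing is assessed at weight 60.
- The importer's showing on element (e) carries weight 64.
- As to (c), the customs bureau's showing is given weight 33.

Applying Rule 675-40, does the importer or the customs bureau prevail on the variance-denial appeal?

— Issue I —
Stage I.1 (importer, the preponderance of the evidence, weight is at least 50): (a) 50 (customs bureau's 64 disregarded) ≥ 50 — meets; (b) 60 ≥ 50 — meets.
  The importer carries Stage I.1; the customs bureau now bears the burden.
Stage I.2 (customs bureau, the preponderance of the evidence, weight is at least 50): (c) 33 < 50 — fails; (d) 67 (importer's 57 disregarded) ≥ 50 — meets.
  Not every element is met, so the customs bureau fails to carry Stage I.2.
So the importer prevails on this issue.
— Issue II —
Stage II.1 — burden on importer; standard: the balance of probabilities (weight is at least 54).
    (e): 64 ≥ 54 [met]
  Stage II.1 carried; the burden shifts to the customs bureau.
Stage II.2 — burden on customs bureau; standard: the balance of probabilities (weight is at least 54).
    (f): 54 (importer's 58 disregarded) ≥ 54 [met]
    (g): 54 ≥ 54 [met]
  The customs bureau carries the last stage.
With every stage satisfied, the customs bureau prevails on this issue.
Per-issue: Issue I → importer; Issue II → customs bureau. The importer must prevail on every issue; overall, the customs bureau prevails.

customs bureau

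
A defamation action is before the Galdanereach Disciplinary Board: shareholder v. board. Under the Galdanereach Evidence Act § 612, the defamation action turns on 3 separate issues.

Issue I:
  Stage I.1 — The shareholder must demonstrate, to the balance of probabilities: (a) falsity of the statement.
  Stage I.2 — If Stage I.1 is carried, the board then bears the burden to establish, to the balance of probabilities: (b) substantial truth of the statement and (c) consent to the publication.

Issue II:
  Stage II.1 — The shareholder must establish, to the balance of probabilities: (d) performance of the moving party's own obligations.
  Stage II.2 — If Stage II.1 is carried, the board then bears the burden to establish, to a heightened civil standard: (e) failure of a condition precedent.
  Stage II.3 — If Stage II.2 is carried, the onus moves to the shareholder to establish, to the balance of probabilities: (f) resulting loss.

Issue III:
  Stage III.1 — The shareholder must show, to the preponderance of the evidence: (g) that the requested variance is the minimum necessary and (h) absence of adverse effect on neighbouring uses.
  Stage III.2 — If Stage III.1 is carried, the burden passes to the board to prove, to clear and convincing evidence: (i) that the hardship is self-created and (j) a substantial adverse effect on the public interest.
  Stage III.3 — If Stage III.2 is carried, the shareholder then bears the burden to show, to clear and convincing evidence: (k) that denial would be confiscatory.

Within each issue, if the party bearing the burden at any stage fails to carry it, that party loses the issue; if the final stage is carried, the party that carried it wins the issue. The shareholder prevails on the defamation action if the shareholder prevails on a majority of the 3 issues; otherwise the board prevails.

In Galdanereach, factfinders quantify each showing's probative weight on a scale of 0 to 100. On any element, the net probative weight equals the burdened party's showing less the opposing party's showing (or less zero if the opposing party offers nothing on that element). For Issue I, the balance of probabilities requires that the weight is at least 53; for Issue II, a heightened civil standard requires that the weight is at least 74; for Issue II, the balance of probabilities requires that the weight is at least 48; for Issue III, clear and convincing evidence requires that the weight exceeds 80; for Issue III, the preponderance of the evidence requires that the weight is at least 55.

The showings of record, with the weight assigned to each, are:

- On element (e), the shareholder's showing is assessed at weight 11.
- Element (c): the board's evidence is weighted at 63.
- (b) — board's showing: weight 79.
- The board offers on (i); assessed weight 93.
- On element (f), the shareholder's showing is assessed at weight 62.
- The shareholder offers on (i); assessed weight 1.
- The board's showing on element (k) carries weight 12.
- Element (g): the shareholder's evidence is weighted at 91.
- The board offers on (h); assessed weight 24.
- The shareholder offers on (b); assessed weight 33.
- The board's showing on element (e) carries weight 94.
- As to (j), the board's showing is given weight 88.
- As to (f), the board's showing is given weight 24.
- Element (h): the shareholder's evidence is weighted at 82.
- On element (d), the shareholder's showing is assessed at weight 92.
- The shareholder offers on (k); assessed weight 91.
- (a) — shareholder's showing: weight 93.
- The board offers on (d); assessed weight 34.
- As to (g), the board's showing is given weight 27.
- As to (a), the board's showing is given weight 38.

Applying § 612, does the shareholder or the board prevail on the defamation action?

board

— Issue I —
Stage I.1 — burden on shareholder; standard: the balance of probabilities (weight is at least 53).
    (a): 93 − 38 = 55 ≥ 53 [met]
  The shareholder carries Stage I.1; the board now bears the burden.
Stage I.2 — burden on board; standard: the balance of probabilities (weight is at least 53).
    (b): 79 − 33 = 46 < 53 [not met]
    (c): 63 ≥ 53 [met]
  Not every element is met, so the board fails to carry Stage I.2.
The shareholder prevails on this issue.
— Issue II —
At Stage II.1 the shareholder must meet the balance of probabilities (weight is at least 48): on (d) the weight is 92 less the opposing 34 gives net 58, which does reach 48, so (d) meets the standard.
  Stage II.1 is satisfied; the onus moves to the board.
At Stage II.2 the board must meet a heightened civil standard (weight is at least 74): on (e) the weight is 94 less the opposing 11 gives net 83, which does reach 74, so (e) meets the standard.
  The board carries Stage II.2; the shareholder now bears the burden.
At Stage II.3 the shareholder must meet the balance of probabilities (weight is at least 48): on (f) the weight is 62 less the opposing 24 gives net 38, < 48, so (f) does not meet the standard.
  The shareholder does not carry Stage II.3.
The analysis ends at Stage II.3; the board prevails on this issue.
— Issue III —
At Stage III.1 the shareholder must meet the preponderance of the evidence (weight is at least 55): on (g) the weight is 91 less the opposing 27 gives net 64, ≥ 55, so (g) meets the standard; on (h) the weight is 82 less the opposing 24 gives net 58, which does reach 55, so (h) meets the standard.
  Stage III.1 carried; the burden shifts to the board.
At Stage III.2 the board must meet clear and convincing evidence (weight exceeds 80): on (i) the weight is 93 less the opposing 1 gives net 92, which does exceed 80, so (i) meets the standard; on (j) the weight is 88, which does exceed 80, so (j) meets the standard.
  The board carries Stage III.2; the shareholder now bears the burden.
At Stage III.3 the shareholder must meet clear and convincing evidence (weight exceeds 80): on (k) the weight is 91 less the opposing 12 gives net 79, ≤ 80, so (k) does not meet the standard.
  The shareholder does not carry Stage III.3.
The analysis ends at Stage III.3; the board prevails on this issue.
Per-issue: Issue I → shareholder; Issue II → board; Issue III → board. The shareholder must prevail on a majority of issues; overall, the board prevails.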